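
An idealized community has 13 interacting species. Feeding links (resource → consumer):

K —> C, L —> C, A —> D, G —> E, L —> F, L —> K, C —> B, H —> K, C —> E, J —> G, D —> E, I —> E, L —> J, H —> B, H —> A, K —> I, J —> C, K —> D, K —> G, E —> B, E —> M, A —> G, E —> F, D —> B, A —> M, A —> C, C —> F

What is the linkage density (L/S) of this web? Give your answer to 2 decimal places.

There are L = 27 links among S = 13 species.
L/S = 27/13 = 2.0769 ≈ 2.08.

L/S = 2.08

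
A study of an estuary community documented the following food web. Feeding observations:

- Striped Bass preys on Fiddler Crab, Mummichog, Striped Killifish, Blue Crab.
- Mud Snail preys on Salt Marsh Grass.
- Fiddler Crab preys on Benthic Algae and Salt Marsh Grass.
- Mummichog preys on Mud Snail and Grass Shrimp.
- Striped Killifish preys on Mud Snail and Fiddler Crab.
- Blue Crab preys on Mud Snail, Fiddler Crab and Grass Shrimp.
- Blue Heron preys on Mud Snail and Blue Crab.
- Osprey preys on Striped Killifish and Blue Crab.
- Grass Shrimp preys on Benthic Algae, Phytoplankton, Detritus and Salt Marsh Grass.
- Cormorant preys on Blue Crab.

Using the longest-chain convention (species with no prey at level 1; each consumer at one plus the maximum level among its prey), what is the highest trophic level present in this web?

4

Basal resources (level 1): Salt Marsh Grass, Detritus, Phytoplankton, Benthic Algae.
Salt Marsh Grass → Mud Snail → Striped Killifish → Striped Bass gives Striped Bass level 4.
No species has a prey at level 4, so no species reaches level 5.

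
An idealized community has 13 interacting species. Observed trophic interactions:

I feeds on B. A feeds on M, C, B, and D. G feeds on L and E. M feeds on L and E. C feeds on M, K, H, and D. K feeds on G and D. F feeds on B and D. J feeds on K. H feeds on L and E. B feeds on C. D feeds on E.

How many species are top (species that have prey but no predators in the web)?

Top species (has prey, but nothing eats it): J, F, I, A.
Count: 4.

4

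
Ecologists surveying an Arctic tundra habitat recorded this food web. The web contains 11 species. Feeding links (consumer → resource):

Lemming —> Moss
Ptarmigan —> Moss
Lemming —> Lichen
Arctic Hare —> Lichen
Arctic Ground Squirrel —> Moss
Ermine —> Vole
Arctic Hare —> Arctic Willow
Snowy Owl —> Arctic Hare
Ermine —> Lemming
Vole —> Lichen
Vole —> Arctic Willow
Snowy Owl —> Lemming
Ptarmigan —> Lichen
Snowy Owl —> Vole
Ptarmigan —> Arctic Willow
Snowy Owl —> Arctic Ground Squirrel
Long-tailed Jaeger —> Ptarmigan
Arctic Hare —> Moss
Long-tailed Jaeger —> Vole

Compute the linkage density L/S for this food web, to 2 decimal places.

L/S = 1.73

There are L = 19 links among S = 11 species.
L/S = 19/11 = 1.7273 ≈ 1.73.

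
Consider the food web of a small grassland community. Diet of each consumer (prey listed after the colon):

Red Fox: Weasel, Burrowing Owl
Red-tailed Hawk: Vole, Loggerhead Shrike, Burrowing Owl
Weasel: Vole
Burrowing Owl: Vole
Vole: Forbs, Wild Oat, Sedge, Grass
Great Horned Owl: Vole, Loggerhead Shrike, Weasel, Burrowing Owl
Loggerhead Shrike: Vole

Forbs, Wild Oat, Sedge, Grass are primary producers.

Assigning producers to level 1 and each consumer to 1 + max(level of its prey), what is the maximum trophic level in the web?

4

Producers (level 1): Forbs, Wild Oat, Sedge, Grass.
Forbs → Vole → Loggerhead Shrike → Red-tailed Hawk gives Red-tailed Hawk level 4.
No species has a prey at level 4, so no species reaches level 5.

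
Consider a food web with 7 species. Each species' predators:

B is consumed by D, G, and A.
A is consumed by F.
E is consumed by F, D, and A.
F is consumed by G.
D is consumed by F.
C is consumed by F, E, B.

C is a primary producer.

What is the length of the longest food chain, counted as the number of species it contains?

5 species

One longest chain: C → B → D → F → G.
It has 5 species and 4 links.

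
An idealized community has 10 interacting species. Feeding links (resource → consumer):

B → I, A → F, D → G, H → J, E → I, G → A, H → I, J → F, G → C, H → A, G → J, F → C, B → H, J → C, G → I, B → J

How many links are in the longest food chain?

One longest chain: D → G → A → F → C.
It has 5 species and 4 links.

4 links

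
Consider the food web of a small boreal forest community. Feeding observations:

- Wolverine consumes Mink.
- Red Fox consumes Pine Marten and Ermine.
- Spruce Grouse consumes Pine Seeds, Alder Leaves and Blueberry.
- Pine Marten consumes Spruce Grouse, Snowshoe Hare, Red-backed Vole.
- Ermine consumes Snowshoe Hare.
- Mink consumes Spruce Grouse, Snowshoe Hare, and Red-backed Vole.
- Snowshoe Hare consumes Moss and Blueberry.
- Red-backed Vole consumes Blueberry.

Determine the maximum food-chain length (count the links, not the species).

One longest chain: Blueberry → Red-backed Vole → Mink → Wolverine.
It has 4 species and 3 links.

3 links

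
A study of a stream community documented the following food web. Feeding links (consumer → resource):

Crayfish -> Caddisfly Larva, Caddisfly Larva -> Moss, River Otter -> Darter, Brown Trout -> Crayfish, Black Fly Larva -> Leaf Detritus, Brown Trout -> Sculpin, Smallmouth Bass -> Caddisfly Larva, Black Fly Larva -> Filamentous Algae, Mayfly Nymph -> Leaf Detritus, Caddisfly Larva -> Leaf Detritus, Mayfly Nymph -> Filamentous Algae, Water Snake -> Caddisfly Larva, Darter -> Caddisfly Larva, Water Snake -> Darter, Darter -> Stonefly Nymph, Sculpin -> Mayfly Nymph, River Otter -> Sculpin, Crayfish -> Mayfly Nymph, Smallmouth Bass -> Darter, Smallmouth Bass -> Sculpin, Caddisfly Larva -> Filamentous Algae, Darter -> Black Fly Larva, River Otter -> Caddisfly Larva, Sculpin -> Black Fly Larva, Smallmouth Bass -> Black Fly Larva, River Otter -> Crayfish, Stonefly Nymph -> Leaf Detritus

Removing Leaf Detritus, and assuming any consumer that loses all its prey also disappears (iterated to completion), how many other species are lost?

1

Remove Leaf Detritus.
Round 1: Stonefly Nymph (all prey gone) → extinct.
No further losses. Total secondary extinctions: 1.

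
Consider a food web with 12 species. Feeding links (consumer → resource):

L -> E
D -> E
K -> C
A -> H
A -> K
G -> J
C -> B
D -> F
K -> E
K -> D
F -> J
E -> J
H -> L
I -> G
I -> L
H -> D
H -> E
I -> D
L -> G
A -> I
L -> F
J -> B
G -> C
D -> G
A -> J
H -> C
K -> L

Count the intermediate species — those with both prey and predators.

10

Intermediate species (has both prey and predators): J, C, E, G, F, L, D, H, I, K.
Count: 10.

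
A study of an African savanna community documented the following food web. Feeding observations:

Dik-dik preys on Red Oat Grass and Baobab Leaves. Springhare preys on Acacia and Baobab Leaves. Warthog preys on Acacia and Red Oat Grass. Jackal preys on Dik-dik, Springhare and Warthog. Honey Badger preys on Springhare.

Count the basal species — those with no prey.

Basal species (no prey listed): Red Oat Grass, Baobab Leaves, Acacia.
Count: 3.

3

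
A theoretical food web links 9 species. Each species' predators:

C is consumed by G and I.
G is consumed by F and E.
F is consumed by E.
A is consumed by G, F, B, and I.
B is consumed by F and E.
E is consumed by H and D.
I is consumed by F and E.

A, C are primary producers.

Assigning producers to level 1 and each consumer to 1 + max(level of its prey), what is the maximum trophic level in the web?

5

Producers (level 1): A, C.
A → I → F → E → D gives D level 5.
No species has a prey at level 5, so no species reaches level 6.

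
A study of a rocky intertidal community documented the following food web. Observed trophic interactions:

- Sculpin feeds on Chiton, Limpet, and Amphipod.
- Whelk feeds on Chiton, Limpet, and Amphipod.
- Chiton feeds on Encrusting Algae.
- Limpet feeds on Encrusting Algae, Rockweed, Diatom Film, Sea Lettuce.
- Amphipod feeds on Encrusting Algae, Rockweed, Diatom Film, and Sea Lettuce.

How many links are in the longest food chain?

2 links

One longest chain: Encrusting Algae → Chiton → Whelk.
It has 3 species and 2 links.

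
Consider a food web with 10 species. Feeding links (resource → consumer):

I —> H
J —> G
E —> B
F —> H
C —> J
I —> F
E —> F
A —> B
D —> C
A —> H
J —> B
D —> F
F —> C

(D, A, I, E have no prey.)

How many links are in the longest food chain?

One longest chain: D → F → C → J → B.
It has 5 species and 4 links.

4 links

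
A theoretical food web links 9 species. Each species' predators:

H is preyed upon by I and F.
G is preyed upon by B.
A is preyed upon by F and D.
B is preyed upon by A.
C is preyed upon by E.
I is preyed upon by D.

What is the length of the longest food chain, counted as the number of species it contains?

One longest chain: G → B → A → D.
It has 4 species and 3 links.

4 species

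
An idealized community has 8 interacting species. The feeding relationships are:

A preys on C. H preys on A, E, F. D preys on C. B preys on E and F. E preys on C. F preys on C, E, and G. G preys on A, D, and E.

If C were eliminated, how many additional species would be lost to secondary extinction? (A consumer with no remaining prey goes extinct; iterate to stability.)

Remove C.
Round 1: A (all prey gone), E (all prey gone), D (all prey gone) → extinct.
Round 2: G (all prey gone) → extinct.
Round 3: F (all prey gone) → extinct.
Round 4: H (all prey gone), B (all prey gone) → extinct.
No further losses. Total secondary extinctions: 7.

7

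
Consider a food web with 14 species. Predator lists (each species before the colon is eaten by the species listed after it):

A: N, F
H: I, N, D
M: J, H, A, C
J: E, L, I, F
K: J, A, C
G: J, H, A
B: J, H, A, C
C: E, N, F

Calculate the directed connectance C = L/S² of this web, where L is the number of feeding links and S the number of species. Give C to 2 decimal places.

C = 0.13

The web has S = 14 species and L = 26 feeding links.
C = L / S² = 26 / 196 = 0.1327 ≈ 0.13.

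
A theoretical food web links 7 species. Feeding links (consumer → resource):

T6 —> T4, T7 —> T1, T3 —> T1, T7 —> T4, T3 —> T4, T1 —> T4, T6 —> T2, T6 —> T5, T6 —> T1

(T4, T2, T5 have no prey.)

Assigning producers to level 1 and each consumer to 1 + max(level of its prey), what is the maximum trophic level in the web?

Producers (level 1): T4, T2, T5.
T4 → T1 → T6 gives T6 level 3.
No species has a prey at level 3, so no species reaches level 4.

3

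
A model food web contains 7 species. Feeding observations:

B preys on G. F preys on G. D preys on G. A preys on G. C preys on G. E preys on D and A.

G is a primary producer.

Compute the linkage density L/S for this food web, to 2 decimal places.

There are L = 7 links among S = 7 species.
L/S = 7/7 = 1.0000 ≈ 1.00.

L/S = 1.00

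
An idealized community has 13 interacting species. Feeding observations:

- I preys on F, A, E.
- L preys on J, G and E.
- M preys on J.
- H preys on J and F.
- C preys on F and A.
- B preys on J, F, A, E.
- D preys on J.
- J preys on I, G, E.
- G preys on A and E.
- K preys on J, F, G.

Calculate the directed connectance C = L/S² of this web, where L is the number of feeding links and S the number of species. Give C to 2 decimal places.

The web has S = 13 species and L = 24 feeding links.
C = L / S² = 24 / 169 = 0.1420 ≈ 0.14.

C = 0.14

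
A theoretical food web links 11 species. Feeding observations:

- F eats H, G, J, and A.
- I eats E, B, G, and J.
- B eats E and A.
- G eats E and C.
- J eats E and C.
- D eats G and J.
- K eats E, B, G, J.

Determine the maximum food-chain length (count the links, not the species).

2 links

One longest chain: C → J → I.
It has 3 species and 2 links.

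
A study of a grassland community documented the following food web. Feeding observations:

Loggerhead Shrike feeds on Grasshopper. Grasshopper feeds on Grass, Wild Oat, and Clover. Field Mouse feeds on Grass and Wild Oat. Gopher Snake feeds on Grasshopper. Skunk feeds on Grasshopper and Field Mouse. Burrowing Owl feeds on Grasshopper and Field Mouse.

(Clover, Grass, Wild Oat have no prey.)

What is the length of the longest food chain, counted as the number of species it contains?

One longest chain: Grass → Field Mouse → Burrowing Owl.
It has 3 species and 2 links.

3 species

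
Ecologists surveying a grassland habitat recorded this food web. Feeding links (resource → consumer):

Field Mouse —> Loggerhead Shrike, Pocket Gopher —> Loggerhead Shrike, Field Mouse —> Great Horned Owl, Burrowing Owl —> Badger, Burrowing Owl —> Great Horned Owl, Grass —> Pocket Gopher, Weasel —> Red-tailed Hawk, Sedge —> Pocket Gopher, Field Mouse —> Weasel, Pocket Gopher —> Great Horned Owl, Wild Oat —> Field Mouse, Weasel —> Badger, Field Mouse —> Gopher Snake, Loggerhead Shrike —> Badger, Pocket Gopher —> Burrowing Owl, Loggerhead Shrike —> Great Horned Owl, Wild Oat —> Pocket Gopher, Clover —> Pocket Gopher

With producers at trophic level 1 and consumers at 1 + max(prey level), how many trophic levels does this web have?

Producers (level 1): Grass, Clover, Sedge, Wild Oat.
Wild Oat → Field Mouse → Loggerhead Shrike → Badger gives Badger level 4.
No species has a prey at level 4, so no species reaches level 5.

4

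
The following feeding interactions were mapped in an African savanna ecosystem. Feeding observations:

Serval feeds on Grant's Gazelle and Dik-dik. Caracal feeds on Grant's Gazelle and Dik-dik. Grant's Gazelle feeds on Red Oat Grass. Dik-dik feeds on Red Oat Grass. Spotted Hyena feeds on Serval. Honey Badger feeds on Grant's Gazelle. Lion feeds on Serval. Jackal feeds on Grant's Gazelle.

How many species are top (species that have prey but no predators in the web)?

5

Top species (has prey, but nothing eats it): Caracal, Honey Badger, Jackal, Spotted Hyena, Lion.
Count: 5.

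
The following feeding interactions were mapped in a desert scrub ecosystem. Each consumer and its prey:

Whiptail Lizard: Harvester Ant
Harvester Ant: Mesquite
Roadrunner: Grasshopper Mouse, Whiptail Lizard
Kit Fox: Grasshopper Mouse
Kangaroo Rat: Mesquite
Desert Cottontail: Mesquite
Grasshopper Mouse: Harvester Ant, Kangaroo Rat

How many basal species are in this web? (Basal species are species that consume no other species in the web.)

Basal species (no prey listed): Mesquite.
Count: 1.

1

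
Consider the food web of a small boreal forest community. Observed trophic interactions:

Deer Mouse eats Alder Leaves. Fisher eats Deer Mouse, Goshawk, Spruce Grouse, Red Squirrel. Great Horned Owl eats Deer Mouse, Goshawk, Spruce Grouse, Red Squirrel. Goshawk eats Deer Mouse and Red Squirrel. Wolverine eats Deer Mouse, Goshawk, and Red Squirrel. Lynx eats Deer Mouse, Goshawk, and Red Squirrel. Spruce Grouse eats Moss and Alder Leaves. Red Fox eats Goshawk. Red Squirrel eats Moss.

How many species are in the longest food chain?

One longest chain: Moss → Red Squirrel → Goshawk → Fisher.
It has 4 species and 3 links.

4 species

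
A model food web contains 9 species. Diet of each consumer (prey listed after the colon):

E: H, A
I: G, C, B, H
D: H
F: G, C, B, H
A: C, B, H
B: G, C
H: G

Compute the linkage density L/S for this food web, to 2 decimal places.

There are L = 17 links among S = 9 species.
L/S = 17/9 = 1.8889 ≈ 1.89.

L/S = 1.89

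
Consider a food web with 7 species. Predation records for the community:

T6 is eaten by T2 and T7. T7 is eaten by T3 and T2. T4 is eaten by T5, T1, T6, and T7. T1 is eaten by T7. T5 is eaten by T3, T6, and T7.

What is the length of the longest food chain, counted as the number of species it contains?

One longest chain: T4 → T5 → T6 → T7 → T2.
It has 5 species and 4 links.

5 species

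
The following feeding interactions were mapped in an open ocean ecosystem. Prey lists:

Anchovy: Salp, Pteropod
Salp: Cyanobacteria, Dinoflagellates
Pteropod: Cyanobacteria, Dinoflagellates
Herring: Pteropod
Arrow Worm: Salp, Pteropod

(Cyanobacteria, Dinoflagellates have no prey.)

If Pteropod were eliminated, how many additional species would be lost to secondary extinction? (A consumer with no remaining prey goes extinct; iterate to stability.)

Remove Pteropod.
Round 1: Herring (all prey gone) → extinct.
No further losses. Total secondary extinctions: 1.

1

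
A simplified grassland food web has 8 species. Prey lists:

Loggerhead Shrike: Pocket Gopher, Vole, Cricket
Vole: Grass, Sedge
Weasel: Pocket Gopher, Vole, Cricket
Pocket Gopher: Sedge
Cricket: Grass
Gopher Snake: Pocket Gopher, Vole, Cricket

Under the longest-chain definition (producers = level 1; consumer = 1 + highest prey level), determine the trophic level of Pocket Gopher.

Sedge is a producer → level 1.
Pocket Gopher eats Sedge → level 2.

Trophic level 2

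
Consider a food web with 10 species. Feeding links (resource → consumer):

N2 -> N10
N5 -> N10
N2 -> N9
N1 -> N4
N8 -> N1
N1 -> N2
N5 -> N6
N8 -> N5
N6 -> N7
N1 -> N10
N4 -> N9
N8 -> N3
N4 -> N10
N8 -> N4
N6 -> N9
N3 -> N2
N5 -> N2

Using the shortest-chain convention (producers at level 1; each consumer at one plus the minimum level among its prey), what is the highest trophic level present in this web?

4

Producers (level 1): N8.
Following each consumer down to its lowest-level prey: N8 → N5 → N6 → N7 (levels 1 through 4).
All prey of N7 (N6 3) are at level 3 or above, so N7 is at level 1 + 3 = 4.
Every consumer has at least one prey at level 3 or below, so none exceeds level 4.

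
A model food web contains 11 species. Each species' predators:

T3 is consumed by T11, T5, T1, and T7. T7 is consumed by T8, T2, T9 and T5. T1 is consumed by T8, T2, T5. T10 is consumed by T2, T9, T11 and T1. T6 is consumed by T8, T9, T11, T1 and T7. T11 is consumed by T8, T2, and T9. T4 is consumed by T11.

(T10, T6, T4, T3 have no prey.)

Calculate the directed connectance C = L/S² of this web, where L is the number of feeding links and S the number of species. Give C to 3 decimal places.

C = 0.198

The web has S = 11 species and L = 24 feeding links.
C = L / S² = 24 / 121 = 0.1983 ≈ 0.198.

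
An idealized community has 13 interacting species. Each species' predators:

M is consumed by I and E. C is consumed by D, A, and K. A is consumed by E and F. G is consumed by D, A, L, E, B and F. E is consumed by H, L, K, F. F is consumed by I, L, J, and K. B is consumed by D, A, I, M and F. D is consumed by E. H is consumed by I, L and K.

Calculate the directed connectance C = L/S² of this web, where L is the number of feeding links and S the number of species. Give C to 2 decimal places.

C = 0.18

The web has S = 13 species and L = 30 feeding links.
C = L / S² = 30 / 169 = 0.1775 ≈ 0.18.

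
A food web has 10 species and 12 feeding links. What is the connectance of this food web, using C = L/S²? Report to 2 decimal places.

The web has S = 10 species and L = 12 feeding links.
C = L / S² = 12 / 100 = 0.1200 ≈ 0.12.

C = 0.12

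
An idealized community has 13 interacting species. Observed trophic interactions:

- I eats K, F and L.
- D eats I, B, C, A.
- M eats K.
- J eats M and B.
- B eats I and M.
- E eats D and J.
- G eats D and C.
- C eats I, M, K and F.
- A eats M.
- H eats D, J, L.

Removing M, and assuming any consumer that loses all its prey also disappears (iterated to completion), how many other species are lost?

Remove M.
Round 1: A (all prey gone) → extinct.
No further losses. Total secondary extinctions: 1.

1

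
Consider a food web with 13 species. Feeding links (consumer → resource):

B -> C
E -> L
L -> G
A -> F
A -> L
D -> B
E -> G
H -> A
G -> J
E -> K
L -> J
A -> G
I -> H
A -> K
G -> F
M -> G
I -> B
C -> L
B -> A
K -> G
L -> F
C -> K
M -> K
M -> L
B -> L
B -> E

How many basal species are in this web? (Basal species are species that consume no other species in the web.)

Basal species (no prey listed): J, F.
Count: 2.

2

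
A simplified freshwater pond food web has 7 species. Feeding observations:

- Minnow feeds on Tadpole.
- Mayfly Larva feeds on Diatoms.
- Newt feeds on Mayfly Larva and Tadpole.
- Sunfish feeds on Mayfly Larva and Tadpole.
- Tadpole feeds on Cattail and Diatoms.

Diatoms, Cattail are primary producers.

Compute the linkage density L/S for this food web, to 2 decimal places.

L/S = 1.14

There are L = 8 links among S = 7 species.
L/S = 8/7 = 1.1429 ≈ 1.14.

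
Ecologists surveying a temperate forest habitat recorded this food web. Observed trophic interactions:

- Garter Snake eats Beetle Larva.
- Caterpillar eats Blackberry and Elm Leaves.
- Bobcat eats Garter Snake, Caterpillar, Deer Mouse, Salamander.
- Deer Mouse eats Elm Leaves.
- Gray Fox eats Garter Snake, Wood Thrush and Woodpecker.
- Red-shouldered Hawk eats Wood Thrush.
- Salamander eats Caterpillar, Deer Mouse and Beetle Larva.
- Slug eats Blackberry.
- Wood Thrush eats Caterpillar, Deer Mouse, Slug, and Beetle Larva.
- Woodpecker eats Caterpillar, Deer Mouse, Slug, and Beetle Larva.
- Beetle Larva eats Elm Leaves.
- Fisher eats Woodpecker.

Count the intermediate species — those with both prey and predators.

Intermediate species (has both prey and predators): Beetle Larva, Slug, Deer Mouse, Caterpillar, Salamander, Garter Snake, Wood Thrush, Woodpecker.
Count: 8.

8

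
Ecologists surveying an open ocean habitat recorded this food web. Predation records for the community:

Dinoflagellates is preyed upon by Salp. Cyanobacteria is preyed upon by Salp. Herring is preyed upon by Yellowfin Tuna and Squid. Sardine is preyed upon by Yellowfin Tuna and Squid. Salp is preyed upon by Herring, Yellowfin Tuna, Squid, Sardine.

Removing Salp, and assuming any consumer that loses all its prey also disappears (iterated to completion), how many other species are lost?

Remove Salp.
Round 1: Sardine (all prey gone), Herring (all prey gone) → extinct.
Round 2: Squid (all prey gone), Yellowfin Tuna (all prey gone) → extinct.
No further losses. Total secondary extinctions: 4.

4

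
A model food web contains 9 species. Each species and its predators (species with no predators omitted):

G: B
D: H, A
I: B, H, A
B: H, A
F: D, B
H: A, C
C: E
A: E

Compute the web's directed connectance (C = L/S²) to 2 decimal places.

C = 0.17

The web has S = 9 species and L = 14 feeding links.
C = L / S² = 14 / 81 = 0.1728 ≈ 0.17.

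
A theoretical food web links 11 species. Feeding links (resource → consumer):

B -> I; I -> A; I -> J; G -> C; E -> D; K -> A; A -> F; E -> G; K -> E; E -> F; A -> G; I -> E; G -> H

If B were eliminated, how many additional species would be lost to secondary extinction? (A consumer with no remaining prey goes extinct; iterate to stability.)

Remove B.
Round 1: I (all prey gone) → extinct.
Round 2: J (all prey gone) → extinct.
No further losses. Total secondary extinctions: 2.

2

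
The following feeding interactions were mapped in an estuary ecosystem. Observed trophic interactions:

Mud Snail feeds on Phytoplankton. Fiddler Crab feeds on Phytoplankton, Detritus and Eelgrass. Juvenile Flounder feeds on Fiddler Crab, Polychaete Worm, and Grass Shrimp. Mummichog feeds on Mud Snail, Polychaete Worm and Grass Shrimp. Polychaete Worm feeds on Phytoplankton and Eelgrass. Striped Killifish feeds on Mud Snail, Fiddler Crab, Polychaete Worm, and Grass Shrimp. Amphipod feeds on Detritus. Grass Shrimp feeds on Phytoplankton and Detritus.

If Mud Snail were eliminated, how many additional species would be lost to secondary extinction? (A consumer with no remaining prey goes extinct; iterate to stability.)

Remove Mud Snail.
Every predator of it retains at least one other prey: Striped Killifish still has Polychaete Worm, Fiddler Crab, Grass Shrimp; Mummichog still has Polychaete Worm, Grass Shrimp.
No consumer loses all prey, so no secondary extinctions occur.

0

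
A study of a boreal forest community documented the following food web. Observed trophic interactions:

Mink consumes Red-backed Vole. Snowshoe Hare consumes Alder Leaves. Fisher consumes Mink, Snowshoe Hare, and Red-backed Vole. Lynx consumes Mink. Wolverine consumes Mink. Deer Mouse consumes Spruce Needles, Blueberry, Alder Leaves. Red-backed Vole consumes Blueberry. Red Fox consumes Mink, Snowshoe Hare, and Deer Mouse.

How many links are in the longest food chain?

One longest chain: Blueberry → Red-backed Vole → Mink → Fisher.
It has 4 species and 3 links.

3 links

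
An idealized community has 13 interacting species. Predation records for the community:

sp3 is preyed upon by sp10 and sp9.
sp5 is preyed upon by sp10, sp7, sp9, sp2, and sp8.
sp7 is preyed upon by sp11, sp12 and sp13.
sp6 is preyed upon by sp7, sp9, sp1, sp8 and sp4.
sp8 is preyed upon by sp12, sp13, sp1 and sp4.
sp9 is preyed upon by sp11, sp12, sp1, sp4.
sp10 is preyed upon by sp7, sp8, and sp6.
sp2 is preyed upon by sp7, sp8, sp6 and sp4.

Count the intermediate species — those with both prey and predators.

Intermediate species (has both prey and predators): sp2, sp10, sp6, sp9, sp7, sp8.
Count: 6.

6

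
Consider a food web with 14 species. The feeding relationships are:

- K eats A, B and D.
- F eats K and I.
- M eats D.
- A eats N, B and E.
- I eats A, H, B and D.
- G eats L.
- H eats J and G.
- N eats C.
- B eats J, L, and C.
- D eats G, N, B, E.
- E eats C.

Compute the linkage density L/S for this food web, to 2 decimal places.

L/S = 1.79

There are L = 25 links among S = 14 species.
L/S = 25/14 = 1.7857 ≈ 1.79.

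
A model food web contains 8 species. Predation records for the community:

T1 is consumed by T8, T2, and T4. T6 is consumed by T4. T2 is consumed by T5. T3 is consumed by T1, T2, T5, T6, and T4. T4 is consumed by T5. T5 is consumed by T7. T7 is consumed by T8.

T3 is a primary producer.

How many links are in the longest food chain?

One longest chain: T3 → T1 → T4 → T5 → T7 → T8.
It has 6 species and 5 links.

5 links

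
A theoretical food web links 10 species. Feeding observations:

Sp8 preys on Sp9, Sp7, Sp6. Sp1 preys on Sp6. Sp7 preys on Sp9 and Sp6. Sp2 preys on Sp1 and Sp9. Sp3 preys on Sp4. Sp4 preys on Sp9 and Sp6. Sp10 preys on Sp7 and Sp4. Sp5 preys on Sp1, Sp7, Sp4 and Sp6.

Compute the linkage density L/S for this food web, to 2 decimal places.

There are L = 17 links among S = 10 species.
L/S = 17/10 = 1.7000 ≈ 1.70.

L/S = 1.70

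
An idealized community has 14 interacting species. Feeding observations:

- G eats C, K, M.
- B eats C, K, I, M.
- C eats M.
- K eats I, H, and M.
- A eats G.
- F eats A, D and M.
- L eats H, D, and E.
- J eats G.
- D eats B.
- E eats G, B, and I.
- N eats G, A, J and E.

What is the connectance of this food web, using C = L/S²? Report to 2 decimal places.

The web has S = 14 species and L = 27 feeding links.
C = L / S² = 27 / 196 = 0.1378 ≈ 0.14.

C = 0.14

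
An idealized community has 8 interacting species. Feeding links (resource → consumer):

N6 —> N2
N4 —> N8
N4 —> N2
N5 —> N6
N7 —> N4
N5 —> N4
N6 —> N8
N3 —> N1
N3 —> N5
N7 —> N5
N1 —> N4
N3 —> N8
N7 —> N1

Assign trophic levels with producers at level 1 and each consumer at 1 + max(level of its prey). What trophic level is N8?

Trophic level 4

N7 is a producer → level 1.
N5 eats N7 (level 1); other prey at levels: N3 1 → level 2.
N6 eats N5 → level 3.
N8 eats N6 (level 3); other prey at levels: N3 1, N4 3 → level 4.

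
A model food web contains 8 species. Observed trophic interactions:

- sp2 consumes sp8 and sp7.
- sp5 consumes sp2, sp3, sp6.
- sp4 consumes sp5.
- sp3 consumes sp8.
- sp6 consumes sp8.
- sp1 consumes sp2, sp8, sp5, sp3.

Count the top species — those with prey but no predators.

Top species (has prey, but nothing eats it): sp1, sp4.
Count: 2.

2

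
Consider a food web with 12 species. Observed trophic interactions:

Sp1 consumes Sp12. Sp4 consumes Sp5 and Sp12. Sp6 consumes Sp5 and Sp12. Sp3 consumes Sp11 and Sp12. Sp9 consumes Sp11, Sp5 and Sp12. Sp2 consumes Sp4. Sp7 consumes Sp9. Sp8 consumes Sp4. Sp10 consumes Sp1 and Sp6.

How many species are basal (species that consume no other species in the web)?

Basal species (no prey listed): Sp11, Sp5, Sp12.
Count: 3.

3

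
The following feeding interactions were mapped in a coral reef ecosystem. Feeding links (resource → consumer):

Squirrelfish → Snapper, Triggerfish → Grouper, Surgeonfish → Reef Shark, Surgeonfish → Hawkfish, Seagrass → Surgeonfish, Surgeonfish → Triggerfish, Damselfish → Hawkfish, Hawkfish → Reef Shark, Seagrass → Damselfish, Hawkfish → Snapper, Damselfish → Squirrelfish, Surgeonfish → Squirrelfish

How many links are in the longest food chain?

3 links

One longest chain: Seagrass → Surgeonfish → Hawkfish → Reef Shark.
It has 4 species and 3 links.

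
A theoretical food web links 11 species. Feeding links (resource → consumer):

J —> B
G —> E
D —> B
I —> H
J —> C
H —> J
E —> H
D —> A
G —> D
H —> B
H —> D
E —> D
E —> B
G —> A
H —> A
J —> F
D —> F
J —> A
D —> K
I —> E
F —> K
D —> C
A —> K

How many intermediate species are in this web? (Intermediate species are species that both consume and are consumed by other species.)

Intermediate species (has both prey and predators): E, H, J, D, F, A.
Count: 6.

6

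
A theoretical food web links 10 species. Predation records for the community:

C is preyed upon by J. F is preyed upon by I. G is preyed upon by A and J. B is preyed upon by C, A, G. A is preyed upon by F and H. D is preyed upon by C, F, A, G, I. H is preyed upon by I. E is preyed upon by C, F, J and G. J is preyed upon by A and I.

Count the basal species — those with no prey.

3

Basal species (no prey listed): E, D, B.
Count: 3.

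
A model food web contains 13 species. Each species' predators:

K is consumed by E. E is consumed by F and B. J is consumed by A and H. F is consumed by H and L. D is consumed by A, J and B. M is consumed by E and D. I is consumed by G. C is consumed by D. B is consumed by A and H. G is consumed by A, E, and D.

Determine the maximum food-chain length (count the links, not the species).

4 links

One longest chain: I → G → E → F → L.
It has 5 species and 4 links.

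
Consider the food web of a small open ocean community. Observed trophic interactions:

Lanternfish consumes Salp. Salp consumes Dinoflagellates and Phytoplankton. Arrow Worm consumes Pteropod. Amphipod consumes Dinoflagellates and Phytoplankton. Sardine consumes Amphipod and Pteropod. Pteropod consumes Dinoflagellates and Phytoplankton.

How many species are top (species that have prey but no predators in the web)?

Top species (has prey, but nothing eats it): Arrow Worm, Lanternfish, Sardine.
Count: 3.

3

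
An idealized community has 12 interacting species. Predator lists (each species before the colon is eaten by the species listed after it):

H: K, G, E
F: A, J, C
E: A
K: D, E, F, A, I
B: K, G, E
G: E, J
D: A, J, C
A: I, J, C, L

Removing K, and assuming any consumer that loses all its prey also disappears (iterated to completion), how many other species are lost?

Remove K.
Round 1: D (all prey gone), F (all prey gone) → extinct.
No further losses. Total secondary extinctions: 2.

2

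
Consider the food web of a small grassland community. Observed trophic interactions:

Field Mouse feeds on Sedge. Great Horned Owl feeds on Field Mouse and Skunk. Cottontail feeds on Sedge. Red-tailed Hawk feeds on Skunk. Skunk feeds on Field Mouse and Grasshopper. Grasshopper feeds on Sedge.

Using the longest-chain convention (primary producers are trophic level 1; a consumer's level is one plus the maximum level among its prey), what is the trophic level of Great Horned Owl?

Trophic level 4

Sedge is a producer → level 1.
Field Mouse eats Sedge → level 2.
Skunk eats Field Mouse (level 2); other prey at levels: Grasshopper 2 → level 3.
Great Horned Owl eats Skunk (level 3); other prey at levels: Field Mouse 2 → level 4.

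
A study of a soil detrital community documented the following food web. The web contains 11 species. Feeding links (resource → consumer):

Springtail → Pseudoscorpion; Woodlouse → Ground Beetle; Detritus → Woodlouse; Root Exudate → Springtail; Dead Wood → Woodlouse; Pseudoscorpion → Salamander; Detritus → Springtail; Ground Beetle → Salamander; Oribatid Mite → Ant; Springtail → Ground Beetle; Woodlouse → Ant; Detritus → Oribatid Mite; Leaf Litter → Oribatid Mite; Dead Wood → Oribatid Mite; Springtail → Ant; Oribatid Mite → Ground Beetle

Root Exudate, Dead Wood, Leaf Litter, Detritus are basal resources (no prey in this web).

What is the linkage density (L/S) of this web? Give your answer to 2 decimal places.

L/S = 1.45

There are L = 16 links among S = 11 species.
L/S = 16/11 = 1.4545 ≈ 1.45.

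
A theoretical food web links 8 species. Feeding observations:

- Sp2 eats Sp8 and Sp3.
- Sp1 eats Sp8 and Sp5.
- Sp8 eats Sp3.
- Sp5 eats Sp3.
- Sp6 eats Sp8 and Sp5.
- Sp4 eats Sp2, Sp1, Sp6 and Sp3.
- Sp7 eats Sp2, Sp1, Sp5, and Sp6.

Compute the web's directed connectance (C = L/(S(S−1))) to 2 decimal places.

The web has S = 8 species and L = 16 feeding links.
C = L / (S(S−1)) = 16 / 56 = 0.2857 ≈ 0.29.

C = 0.29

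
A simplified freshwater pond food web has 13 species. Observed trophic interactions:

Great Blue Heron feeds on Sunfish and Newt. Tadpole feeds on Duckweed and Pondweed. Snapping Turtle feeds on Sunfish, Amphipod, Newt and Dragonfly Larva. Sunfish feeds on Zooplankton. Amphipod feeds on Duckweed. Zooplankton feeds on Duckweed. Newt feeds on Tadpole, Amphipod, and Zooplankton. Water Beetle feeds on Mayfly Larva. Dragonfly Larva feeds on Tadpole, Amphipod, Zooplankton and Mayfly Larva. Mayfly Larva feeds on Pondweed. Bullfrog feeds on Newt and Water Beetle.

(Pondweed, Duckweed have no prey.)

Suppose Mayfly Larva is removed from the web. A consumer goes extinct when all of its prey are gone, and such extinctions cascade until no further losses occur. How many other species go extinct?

Remove Mayfly Larva.
Round 1: Water Beetle (all prey gone) → extinct.
No further losses. Total secondary extinctions: 1.

1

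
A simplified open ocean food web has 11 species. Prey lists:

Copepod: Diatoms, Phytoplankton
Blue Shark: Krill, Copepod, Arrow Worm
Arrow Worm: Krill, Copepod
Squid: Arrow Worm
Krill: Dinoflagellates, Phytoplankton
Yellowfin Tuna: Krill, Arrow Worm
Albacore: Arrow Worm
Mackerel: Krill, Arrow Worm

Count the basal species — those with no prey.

Basal species (no prey listed): Dinoflagellates, Diatoms, Phytoplankton.
Count: 3.

3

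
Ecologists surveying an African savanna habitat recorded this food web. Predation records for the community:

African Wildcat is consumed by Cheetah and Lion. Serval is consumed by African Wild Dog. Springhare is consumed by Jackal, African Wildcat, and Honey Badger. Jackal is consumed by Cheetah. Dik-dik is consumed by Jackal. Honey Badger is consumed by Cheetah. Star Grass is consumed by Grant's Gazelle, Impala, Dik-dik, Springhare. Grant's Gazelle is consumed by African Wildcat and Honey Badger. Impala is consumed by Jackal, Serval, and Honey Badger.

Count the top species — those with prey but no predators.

Top species (has prey, but nothing eats it): African Wild Dog, Cheetah, Lion.
Count: 3.

3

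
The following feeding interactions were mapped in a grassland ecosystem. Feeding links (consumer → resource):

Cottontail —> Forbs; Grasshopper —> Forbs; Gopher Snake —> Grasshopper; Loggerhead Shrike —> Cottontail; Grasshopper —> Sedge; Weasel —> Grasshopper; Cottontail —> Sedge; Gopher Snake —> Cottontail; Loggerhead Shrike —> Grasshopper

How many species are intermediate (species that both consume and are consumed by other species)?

Intermediate species (has both prey and predators): Cottontail, Grasshopper.
Count: 2.

2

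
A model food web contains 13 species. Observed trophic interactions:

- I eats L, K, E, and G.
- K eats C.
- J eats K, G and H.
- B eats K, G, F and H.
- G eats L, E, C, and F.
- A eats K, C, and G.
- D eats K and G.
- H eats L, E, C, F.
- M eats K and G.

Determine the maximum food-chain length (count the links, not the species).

2 links

One longest chain: C → G → B.
It has 3 species and 2 links.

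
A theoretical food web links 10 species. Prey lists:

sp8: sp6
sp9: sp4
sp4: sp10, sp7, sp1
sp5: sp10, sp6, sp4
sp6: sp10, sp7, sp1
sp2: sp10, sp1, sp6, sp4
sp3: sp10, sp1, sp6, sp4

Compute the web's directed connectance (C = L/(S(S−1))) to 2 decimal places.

The web has S = 10 species and L = 19 feeding links.
C = L / (S(S−1)) = 19 / 90 = 0.2111 ≈ 0.21.

C = 0.21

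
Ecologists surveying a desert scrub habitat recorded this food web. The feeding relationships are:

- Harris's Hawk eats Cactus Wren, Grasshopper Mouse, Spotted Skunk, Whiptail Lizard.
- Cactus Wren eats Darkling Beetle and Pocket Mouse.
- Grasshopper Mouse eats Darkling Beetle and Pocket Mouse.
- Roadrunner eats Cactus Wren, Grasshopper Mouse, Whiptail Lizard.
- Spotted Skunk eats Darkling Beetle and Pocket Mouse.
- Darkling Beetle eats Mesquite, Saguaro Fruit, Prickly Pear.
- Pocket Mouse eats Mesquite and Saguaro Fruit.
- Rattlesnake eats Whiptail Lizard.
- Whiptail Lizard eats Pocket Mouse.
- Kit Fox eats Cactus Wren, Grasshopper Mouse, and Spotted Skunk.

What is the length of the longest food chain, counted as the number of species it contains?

One longest chain: Prickly Pear → Darkling Beetle → Cactus Wren → Harris's Hawk.
It has 4 species and 3 links.

4 species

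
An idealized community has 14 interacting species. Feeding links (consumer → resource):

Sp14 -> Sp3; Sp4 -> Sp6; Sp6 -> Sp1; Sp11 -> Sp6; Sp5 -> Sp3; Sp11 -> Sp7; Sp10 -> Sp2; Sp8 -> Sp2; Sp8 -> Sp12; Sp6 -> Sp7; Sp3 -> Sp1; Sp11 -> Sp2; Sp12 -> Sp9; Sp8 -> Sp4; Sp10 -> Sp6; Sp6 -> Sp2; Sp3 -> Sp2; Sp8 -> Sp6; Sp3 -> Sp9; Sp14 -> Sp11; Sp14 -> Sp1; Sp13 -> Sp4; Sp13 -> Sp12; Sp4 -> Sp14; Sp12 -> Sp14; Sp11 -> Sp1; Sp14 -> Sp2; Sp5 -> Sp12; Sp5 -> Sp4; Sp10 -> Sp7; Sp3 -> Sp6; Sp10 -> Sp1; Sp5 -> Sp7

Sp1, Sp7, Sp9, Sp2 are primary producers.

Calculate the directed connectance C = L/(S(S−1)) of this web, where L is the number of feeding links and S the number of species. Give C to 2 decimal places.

The web has S = 14 species and L = 33 feeding links.
C = L / (S(S−1)) = 33 / 182 = 0.1813 ≈ 0.18.

C = 0.18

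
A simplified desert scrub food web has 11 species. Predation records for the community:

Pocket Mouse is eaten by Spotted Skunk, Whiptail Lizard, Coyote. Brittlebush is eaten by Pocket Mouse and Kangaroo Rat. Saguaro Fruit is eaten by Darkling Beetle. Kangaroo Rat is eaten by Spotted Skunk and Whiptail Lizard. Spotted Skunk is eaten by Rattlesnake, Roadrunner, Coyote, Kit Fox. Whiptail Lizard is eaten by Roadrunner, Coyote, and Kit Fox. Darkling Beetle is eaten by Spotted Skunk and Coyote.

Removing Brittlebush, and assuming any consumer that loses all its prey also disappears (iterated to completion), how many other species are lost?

3

Remove Brittlebush.
Round 1: Pocket Mouse (all prey gone), Kangaroo Rat (all prey gone) → extinct.
Round 2: Whiptail Lizard (all prey gone) → extinct.
No further losses. Total secondary extinctions: 3.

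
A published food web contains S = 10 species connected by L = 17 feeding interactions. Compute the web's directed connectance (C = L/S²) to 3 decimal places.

The web has S = 10 species and L = 17 feeding links.
C = L / S² = 17 / 100 = 0.1700 ≈ 0.170.

C = 0.170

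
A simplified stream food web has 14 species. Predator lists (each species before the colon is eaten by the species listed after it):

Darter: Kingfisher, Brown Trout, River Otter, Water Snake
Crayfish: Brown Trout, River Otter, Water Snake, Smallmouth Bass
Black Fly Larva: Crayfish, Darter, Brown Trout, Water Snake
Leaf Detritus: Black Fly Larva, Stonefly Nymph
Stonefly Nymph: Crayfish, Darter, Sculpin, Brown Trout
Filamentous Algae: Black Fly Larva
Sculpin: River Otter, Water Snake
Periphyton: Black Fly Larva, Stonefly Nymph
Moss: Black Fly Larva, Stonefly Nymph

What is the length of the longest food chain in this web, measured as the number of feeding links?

One longest chain: Moss → Black Fly Larva → Darter → Kingfisher.
It has 4 species and 3 links.

3 links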